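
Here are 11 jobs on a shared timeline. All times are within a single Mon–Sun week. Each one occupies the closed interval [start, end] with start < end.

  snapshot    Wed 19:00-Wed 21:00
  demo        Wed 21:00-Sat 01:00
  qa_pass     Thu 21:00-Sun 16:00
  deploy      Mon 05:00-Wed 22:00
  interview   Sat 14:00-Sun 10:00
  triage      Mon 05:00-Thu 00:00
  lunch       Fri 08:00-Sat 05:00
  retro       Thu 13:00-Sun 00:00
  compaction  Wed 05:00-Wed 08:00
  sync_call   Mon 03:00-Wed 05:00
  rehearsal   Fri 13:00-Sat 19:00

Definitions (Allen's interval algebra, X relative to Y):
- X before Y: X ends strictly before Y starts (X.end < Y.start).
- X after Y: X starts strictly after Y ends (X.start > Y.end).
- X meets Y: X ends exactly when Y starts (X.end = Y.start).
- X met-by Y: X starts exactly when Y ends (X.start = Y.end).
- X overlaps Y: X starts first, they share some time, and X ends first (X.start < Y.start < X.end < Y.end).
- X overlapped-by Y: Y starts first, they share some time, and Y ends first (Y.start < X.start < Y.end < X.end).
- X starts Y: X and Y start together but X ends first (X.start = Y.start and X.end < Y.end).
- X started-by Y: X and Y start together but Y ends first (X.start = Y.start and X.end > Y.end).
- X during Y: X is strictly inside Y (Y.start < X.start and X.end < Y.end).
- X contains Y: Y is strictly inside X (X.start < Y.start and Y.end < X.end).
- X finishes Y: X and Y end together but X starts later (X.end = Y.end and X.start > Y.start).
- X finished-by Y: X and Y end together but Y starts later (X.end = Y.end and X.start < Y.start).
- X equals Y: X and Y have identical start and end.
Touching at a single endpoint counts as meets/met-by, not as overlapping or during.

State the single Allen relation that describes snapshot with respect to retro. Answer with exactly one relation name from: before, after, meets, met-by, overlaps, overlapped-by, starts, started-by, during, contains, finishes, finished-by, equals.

snapshot = [Wed 19:00, Wed 21:00]; retro = [Thu 13:00, Sun 00:00].
Compare endpoints: snapshot.start < retro.start, snapshot.start < retro.end, snapshot.end < retro.start, snapshot.end < retro.end.
That pattern is 'before'.

before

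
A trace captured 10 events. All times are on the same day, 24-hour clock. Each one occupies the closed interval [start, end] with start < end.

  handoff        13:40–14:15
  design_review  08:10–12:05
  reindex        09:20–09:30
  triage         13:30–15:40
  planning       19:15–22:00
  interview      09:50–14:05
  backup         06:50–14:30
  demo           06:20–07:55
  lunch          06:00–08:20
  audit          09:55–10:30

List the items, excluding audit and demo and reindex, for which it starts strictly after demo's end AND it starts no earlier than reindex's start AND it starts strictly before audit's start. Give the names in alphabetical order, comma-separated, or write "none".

interview

Conditions: its start is strictly after demo's end (X.start > 07:55) AND its start is no earlier than reindex's start (X.start >= 09:20) AND its start is strictly before audit's start (X.start < 09:55).
backup: start 06:50 > 07:55? ✗; start 06:50 >= 09:20? ✗; start 06:50 < 09:55? ✓ → no.
design_review: start 08:10 > 07:55? ✓; start 08:10 >= 09:20? ✗; start 08:10 < 09:55? ✓ → no.
handoff: start 13:40 > 07:55? ✓; start 13:40 >= 09:20? ✓; start 13:40 < 09:55? ✗ → no.
interview: start 09:50 > 07:55? ✓; start 09:50 >= 09:20? ✓; start 09:50 < 09:55? ✓ → yes.
lunch: start 06:00 > 07:55? ✗; start 06:00 >= 09:20? ✗; start 06:00 < 09:55? ✓ → no.
planning: start 19:15 > 07:55? ✓; start 19:15 >= 09:20? ✓; start 19:15 < 09:55? ✗ → no.
triage: start 13:30 > 07:55? ✓; start 13:30 >= 09:20? ✓; start 13:30 < 09:55? ✗ → no.
Result: interview.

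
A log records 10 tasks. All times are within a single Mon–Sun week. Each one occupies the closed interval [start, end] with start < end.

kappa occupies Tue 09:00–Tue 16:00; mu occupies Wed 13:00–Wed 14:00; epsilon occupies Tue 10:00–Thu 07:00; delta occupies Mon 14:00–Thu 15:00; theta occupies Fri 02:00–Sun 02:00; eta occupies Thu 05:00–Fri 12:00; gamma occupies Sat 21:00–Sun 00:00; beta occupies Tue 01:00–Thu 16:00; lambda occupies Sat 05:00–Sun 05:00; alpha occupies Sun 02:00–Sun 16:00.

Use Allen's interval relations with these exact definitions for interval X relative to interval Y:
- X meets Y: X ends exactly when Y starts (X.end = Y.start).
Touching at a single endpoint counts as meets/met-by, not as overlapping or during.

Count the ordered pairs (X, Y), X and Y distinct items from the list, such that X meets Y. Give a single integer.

Checking all 90 ordered pairs for relation 'meets'; matching pairs in alphabetical order:
(theta, alpha): theta meets alpha ✓
Count: 1.

1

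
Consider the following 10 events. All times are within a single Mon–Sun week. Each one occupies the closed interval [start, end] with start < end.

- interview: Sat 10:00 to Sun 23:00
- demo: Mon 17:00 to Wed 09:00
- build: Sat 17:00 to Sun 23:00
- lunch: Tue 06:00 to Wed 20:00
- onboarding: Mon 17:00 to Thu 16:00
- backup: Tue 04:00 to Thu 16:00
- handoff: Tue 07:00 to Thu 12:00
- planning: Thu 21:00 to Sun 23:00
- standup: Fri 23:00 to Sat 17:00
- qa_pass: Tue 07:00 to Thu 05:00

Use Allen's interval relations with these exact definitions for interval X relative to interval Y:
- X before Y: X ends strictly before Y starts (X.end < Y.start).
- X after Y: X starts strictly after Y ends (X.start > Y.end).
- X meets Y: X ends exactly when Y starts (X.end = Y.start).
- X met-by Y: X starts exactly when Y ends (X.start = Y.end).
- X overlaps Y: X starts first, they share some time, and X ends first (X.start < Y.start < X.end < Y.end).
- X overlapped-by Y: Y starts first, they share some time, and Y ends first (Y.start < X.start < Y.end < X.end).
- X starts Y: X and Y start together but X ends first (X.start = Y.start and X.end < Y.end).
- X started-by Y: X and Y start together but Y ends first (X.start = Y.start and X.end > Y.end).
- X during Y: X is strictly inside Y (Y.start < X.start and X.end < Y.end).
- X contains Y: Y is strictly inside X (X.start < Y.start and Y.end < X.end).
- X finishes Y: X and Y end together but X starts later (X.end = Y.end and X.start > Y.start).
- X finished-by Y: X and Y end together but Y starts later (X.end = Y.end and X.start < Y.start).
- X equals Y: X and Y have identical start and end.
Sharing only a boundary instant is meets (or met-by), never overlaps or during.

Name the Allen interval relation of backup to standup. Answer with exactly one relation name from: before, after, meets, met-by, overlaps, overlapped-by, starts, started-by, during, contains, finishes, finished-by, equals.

before

backup = [Tue 04:00, Thu 16:00]; standup = [Fri 23:00, Sat 17:00].
Compare endpoints: backup.start < standup.start, backup.start < standup.end, backup.end < standup.start, backup.end < standup.end.
That pattern is 'before'.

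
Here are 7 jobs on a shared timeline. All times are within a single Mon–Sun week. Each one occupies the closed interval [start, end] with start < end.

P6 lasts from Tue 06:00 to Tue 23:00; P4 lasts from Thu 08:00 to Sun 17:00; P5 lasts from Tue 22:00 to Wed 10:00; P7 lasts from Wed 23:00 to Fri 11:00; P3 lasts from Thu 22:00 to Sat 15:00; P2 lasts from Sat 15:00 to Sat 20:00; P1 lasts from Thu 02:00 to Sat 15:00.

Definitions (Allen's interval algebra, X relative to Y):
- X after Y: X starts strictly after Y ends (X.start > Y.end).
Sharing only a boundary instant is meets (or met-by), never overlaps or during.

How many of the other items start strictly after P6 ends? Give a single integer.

Target P6 = [Tue 06:00, Tue 23:00].
P1 [Thu 02:00, Sat 15:00] → after → counts.
P2 [Sat 15:00, Sat 20:00] → after → counts.
P3 [Thu 22:00, Sat 15:00] → after → counts.
P4 [Thu 08:00, Sun 17:00] → after → counts.
P5 [Tue 22:00, Wed 10:00] → overlapped-by → no.
P7 [Wed 23:00, Fri 11:00] → after → counts.
Total: 5.

5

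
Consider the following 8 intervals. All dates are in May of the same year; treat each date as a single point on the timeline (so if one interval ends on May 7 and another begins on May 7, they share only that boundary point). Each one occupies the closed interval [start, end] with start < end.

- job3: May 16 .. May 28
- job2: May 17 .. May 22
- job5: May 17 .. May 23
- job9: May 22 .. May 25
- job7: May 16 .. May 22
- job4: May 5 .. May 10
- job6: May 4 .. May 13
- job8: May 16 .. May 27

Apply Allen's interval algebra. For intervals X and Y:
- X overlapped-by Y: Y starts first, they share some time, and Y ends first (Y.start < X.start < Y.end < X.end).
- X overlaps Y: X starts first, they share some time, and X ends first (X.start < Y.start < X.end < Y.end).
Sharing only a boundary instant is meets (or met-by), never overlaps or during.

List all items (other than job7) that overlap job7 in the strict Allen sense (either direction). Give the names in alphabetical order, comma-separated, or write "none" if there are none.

Target job7 = [May 16, May 22].
job2 [May 17, May 22] → finishes → no.
job3 [May 16, May 28] → started-by → no.
job4 [May 5, May 10] → before → no.
job5 [May 17, May 23] → overlapped-by → yes.
job6 [May 4, May 13] → before → no.
job8 [May 16, May 27] → started-by → no.
job9 [May 22, May 25] → met-by → no.
Result: job5.

job5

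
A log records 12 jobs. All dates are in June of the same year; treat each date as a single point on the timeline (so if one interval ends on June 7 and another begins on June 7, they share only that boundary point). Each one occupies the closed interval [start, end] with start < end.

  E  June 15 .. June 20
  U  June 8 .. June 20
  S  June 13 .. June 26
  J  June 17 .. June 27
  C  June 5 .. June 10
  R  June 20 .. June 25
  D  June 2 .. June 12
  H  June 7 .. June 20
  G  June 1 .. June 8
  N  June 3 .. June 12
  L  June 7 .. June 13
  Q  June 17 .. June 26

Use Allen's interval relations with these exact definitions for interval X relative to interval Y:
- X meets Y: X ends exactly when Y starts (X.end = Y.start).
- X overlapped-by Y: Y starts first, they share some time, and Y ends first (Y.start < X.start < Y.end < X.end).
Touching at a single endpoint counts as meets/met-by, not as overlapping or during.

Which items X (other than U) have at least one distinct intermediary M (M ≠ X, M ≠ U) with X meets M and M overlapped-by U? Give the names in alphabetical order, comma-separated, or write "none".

Target U = [June 8, June 20].
Intermediaries M with M overlapped-by U: J, Q, S.
Via J — items with X meets J: none.
Via Q — items with X meets Q: none.
Via S — items with X meets S: L.
Union: L.

L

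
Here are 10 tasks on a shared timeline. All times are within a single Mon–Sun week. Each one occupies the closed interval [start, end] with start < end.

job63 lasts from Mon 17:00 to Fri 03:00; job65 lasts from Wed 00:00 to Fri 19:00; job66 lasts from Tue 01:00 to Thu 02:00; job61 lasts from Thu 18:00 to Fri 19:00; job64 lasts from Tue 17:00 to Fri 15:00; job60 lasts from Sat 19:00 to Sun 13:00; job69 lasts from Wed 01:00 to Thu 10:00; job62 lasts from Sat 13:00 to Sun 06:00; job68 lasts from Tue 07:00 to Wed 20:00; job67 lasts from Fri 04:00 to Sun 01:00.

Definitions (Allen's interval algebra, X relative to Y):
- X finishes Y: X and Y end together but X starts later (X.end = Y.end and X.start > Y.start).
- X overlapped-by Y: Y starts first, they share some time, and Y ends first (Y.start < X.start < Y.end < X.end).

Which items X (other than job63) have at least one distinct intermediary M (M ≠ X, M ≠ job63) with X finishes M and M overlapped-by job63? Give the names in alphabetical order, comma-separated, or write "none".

job61

Target job63 = [Mon 17:00, Fri 03:00].
Intermediaries M with M overlapped-by job63: job61, job64, job65.
Via job61 — items with X finishes job61: none.
Via job64 — items with X finishes job64: none.
Via job65 — items with X finishes job65: job61.
Union: job61.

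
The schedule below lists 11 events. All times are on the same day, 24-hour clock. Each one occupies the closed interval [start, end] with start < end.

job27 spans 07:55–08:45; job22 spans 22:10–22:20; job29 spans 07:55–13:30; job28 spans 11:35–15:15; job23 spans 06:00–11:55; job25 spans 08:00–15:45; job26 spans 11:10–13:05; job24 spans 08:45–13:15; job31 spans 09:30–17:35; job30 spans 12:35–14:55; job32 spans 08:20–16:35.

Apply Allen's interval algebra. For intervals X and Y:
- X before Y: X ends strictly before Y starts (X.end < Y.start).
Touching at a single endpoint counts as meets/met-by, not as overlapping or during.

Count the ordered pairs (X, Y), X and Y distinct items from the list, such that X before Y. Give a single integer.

15

Checking all 110 ordered pairs for relation 'before'; matching pairs in alphabetical order:
(job23, job22): job23 before job22 ✓
(job23, job30): job23 before job30 ✓
(job24, job22): job24 before job22 ✓
(job25, job22): job25 before job22 ✓
(job26, job22): job26 before job22 ✓
(job27, job22): job27 before job22 ✓
(job27, job26): job27 before job26 ✓
(job27, job28): job27 before job28 ✓
(job27, job30): job27 before job30 ✓
(job27, job31): job27 before job31 ✓
(job28, job22): job28 before job22 ✓
(job29, job22): job29 before job22 ✓
(job30, job22): job30 before job22 ✓
(job31, job22): job31 before job22 ✓
(job32, job22): job32 before job22 ✓
Count: 15.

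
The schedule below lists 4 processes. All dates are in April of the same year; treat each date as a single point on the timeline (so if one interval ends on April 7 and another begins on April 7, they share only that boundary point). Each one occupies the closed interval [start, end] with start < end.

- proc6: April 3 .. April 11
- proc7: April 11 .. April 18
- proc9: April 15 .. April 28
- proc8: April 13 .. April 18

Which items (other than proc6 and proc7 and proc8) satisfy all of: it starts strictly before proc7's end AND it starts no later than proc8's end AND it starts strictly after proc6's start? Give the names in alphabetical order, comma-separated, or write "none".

Conditions: its start is strictly before proc7's end (X.start < April 18) AND its start is no later than proc8's end (X.start <= April 18) AND its start is strictly after proc6's start (X.start > April 3).
proc9: start April 15 < April 18? ✓; start April 15 <= April 18? ✓; start April 15 > April 3? ✓ → yes.
Result: proc9.

proc9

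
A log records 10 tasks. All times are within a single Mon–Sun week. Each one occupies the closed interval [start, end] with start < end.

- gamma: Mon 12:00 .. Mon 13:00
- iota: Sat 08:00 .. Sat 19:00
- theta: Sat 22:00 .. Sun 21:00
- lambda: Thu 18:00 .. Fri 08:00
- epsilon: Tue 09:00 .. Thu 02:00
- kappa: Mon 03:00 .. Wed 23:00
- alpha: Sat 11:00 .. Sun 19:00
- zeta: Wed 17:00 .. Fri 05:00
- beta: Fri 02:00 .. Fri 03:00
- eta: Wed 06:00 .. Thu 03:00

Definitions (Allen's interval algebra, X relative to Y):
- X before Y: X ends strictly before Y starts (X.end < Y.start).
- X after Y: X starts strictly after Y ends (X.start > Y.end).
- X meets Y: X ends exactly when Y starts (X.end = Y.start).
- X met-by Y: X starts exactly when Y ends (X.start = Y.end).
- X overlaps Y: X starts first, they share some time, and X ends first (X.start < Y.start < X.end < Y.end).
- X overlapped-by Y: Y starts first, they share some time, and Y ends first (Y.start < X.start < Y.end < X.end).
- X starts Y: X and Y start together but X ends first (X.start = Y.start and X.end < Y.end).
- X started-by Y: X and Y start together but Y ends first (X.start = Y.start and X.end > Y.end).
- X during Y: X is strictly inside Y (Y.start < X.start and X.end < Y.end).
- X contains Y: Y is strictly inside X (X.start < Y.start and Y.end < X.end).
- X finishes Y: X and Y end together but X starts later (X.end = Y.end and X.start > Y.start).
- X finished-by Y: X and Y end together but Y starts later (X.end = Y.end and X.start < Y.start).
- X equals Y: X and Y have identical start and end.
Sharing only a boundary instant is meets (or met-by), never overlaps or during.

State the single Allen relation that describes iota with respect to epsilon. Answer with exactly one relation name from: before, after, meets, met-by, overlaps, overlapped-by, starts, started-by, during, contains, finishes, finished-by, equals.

iota = [Sat 08:00, Sat 19:00]; epsilon = [Tue 09:00, Thu 02:00].
Compare endpoints: iota.start > epsilon.start, iota.start > epsilon.end, iota.end > epsilon.start, iota.end > epsilon.end.
That pattern is 'after'.

after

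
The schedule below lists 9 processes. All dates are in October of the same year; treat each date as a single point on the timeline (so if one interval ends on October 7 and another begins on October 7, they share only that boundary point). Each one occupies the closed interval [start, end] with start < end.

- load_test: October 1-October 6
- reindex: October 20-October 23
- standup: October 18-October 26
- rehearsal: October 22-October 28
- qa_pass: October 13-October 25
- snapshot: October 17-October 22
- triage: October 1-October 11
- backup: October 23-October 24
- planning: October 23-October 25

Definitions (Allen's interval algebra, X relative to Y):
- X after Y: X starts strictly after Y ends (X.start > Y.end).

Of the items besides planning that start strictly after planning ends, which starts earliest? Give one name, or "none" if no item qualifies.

Target planning = [October 23, October 25].
backup [October 23, October 24] → starts → excluded.
load_test [October 1, October 6] → before → excluded.
qa_pass [October 13, October 25] → finished-by → excluded.
rehearsal [October 22, October 28] → contains → excluded.
reindex [October 20, October 23] → meets → excluded.
snapshot [October 17, October 22] → before → excluded.
standup [October 18, October 26] → contains → excluded.
triage [October 1, October 11] → before → excluded.
No candidates → none.

none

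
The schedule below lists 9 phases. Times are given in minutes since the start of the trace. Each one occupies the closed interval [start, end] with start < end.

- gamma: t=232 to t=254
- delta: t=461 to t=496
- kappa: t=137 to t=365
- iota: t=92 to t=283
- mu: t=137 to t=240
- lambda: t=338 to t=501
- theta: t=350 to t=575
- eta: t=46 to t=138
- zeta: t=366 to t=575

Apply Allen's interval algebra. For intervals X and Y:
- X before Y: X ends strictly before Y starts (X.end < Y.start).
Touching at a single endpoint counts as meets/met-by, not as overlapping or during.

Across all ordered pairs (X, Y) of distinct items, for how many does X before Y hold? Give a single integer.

Checking all 72 ordered pairs for relation 'before'; matching pairs in alphabetical order:
(eta, delta): eta before delta ✓
(eta, gamma): eta before gamma ✓
(eta, lambda): eta before lambda ✓
(eta, theta): eta before theta ✓
(eta, zeta): eta before zeta ✓
(gamma, delta): gamma before delta ✓
(gamma, lambda): gamma before lambda ✓
(gamma, theta): gamma before theta ✓
(gamma, zeta): gamma before zeta ✓
(iota, delta): iota before delta ✓
(iota, lambda): iota before lambda ✓
(iota, theta): iota before theta ✓
(iota, zeta): iota before zeta ✓
(kappa, delta): kappa before delta ✓
(kappa, zeta): kappa before zeta ✓
(mu, delta): mu before delta ✓
(mu, lambda): mu before lambda ✓
(mu, theta): mu before theta ✓
(mu, zeta): mu before zeta ✓
Count: 19.

19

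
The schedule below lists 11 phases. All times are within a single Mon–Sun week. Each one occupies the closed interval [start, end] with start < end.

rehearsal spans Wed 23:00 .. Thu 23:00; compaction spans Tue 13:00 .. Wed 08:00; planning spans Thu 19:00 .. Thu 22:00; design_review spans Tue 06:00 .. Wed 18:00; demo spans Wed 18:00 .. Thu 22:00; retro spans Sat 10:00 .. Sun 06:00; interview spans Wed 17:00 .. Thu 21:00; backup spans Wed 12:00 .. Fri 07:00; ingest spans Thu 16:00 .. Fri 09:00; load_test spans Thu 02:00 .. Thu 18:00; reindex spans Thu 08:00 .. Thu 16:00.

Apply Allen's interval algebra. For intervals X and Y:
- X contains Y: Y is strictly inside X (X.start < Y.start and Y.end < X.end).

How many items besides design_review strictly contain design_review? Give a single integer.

Target design_review = [Tue 06:00, Wed 18:00].
backup [Wed 12:00, Fri 07:00] → overlapped-by → no.
compaction [Tue 13:00, Wed 08:00] → during → no.
demo [Wed 18:00, Thu 22:00] → met-by → no.
ingest [Thu 16:00, Fri 09:00] → after → no.
interview [Wed 17:00, Thu 21:00] → overlapped-by → no.
load_test [Thu 02:00, Thu 18:00] → after → no.
planning [Thu 19:00, Thu 22:00] → after → no.
rehearsal [Wed 23:00, Thu 23:00] → after → no.
reindex [Thu 08:00, Thu 16:00] → after → no.
retro [Sat 10:00, Sun 06:00] → after → no.
Total: 0.

0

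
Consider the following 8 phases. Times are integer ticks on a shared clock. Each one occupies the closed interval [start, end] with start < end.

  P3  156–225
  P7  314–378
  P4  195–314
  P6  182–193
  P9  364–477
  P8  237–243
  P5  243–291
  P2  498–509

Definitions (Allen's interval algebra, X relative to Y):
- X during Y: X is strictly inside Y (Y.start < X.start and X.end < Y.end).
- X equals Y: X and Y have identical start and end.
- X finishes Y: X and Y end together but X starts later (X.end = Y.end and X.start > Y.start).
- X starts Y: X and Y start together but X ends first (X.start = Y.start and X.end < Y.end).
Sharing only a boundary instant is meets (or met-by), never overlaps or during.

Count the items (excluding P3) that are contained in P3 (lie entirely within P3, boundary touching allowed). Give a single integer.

Target P3 = [156, 225].
P2 [498, 509] → after → no.
P4 [195, 314] → overlapped-by → no.
P5 [243, 291] → after → no.
P6 [182, 193] → during → counts.
P7 [314, 378] → after → no.
P8 [237, 243] → after → no.
P9 [364, 477] → after → no.
Total: 1.

1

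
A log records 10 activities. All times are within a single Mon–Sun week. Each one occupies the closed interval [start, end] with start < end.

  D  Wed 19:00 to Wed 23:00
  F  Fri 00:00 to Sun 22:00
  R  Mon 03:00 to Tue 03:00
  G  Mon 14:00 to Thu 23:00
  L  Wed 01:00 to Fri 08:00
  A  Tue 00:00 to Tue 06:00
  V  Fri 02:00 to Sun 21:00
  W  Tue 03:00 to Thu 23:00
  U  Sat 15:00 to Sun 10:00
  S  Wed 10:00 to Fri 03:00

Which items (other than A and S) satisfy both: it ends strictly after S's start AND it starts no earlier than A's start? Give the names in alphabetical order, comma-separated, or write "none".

D, F, L, U, V, W

Conditions: its end is strictly after S's start (X.end > Wed 10:00) AND its start is no earlier than A's start (X.start >= Tue 00:00).
D: end Wed 23:00 > Wed 10:00? ✓; start Wed 19:00 >= Tue 00:00? ✓ → yes.
F: end Sun 22:00 > Wed 10:00? ✓; start Fri 00:00 >= Tue 00:00? ✓ → yes.
G: end Thu 23:00 > Wed 10:00? ✓; start Mon 14:00 >= Tue 00:00? ✗ → no.
L: end Fri 08:00 > Wed 10:00? ✓; start Wed 01:00 >= Tue 00:00? ✓ → yes.
R: end Tue 03:00 > Wed 10:00? ✗; start Mon 03:00 >= Tue 00:00? ✗ → no.
U: end Sun 10:00 > Wed 10:00? ✓; start Sat 15:00 >= Tue 00:00? ✓ → yes.
V: end Sun 21:00 > Wed 10:00? ✓; start Fri 02:00 >= Tue 00:00? ✓ → yes.
W: end Thu 23:00 > Wed 10:00? ✓; start Tue 03:00 >= Tue 00:00? ✓ → yes.
Result: D, F, L, U, V, W.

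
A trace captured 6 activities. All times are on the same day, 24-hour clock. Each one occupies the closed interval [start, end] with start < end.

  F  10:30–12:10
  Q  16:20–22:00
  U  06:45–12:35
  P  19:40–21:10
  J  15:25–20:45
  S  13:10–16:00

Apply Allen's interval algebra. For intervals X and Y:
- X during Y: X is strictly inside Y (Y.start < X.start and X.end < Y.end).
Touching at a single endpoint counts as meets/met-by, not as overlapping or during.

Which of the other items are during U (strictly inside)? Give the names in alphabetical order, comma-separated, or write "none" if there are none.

Target U = [06:45, 12:35].
F [10:30, 12:10] → during → yes.
J [15:25, 20:45] → after → no.
P [19:40, 21:10] → after → no.
Q [16:20, 22:00] → after → no.
S [13:10, 16:00] → after → no.
Result: F.

F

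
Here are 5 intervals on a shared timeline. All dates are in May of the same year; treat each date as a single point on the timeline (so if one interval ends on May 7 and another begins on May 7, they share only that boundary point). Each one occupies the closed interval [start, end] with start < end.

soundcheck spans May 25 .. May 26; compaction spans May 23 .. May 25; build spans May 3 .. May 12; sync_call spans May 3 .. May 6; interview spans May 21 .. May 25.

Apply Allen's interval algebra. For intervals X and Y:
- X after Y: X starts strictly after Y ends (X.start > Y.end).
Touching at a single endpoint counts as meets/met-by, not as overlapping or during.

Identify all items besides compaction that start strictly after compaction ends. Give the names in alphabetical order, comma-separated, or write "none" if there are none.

Target compaction = [May 23, May 25].
build [May 3, May 12] → before → no.
interview [May 21, May 25] → finished-by → no.
soundcheck [May 25, May 26] → met-by → no.
sync_call [May 3, May 6] → before → no.
Result: none.

none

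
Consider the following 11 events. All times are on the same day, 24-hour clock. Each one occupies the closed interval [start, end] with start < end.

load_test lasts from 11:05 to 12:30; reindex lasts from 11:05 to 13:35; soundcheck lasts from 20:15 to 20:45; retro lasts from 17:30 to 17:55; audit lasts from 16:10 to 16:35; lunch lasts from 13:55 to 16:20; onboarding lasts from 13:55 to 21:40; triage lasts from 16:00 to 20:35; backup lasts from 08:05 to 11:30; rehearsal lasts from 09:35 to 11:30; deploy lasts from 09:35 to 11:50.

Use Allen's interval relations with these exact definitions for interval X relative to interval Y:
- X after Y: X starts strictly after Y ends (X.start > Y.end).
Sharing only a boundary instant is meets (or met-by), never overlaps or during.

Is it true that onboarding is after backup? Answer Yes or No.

Yes

onboarding = [13:55, 21:40], backup = [08:05, 11:30].
Actual relation of onboarding to backup: after.
Asked whether 'after' holds → Yes.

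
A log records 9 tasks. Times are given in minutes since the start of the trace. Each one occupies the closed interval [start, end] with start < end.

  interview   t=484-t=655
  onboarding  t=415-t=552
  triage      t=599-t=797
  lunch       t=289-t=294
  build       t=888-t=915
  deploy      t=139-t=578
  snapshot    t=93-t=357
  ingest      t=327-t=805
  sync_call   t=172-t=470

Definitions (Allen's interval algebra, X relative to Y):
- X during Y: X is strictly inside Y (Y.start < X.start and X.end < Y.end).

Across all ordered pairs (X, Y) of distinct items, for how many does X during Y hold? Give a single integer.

8

Checking all 72 ordered pairs for relation 'during'; matching pairs in alphabetical order:
(interview, ingest): interview during ingest ✓
(lunch, deploy): lunch during deploy ✓
(lunch, snapshot): lunch during snapshot ✓
(lunch, sync_call): lunch during sync_call ✓
(onboarding, deploy): onboarding during deploy ✓
(onboarding, ingest): onboarding during ingest ✓
(sync_call, deploy): sync_call during deploy ✓
(triage, ingest): triage during ingest ✓
Count: 8.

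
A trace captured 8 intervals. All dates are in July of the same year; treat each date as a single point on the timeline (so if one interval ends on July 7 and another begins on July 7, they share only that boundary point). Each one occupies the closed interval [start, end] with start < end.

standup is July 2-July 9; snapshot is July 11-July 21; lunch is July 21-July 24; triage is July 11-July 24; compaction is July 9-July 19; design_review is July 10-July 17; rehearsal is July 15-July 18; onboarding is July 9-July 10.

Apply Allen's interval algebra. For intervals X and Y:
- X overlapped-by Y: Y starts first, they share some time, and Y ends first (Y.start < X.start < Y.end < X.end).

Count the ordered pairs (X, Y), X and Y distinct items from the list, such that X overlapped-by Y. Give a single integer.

Checking all 56 ordered pairs for relation 'overlapped-by'; matching pairs in alphabetical order:
(rehearsal, design_review): rehearsal overlapped-by design_review ✓
(snapshot, compaction): snapshot overlapped-by compaction ✓
(snapshot, design_review): snapshot overlapped-by design_review ✓
(triage, compaction): triage overlapped-by compaction ✓
(triage, design_review): triage overlapped-by design_review ✓
Count: 5.

5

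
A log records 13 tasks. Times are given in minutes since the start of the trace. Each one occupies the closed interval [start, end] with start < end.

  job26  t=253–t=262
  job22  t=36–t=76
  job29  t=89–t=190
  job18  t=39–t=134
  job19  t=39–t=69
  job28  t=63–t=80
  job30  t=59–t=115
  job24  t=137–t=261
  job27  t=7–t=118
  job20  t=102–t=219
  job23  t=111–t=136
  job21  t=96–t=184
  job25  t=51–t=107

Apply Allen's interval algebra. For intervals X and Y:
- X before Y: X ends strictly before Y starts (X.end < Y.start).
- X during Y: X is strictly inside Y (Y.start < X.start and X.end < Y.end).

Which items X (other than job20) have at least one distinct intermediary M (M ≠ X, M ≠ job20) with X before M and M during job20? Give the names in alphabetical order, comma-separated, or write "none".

Target job20 = [t=102, t=219].
Intermediaries M with M during job20: job23.
Via job23 — items with X before job23: job19, job22, job25, job28.
Union: job19, job22, job25, job28.

job19, job22, job25, job28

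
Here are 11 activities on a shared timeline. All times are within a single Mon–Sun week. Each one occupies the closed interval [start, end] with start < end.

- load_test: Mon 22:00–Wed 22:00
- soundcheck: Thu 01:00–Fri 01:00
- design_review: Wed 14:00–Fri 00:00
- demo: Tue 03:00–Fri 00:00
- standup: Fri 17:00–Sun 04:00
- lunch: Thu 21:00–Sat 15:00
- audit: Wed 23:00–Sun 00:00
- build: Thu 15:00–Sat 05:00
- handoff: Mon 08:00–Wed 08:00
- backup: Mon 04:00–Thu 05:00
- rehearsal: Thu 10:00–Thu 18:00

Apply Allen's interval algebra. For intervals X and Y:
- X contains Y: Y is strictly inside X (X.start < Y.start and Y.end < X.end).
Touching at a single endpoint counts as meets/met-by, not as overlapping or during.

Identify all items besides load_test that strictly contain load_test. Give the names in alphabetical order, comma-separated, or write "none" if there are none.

backup

Target load_test = [Mon 22:00, Wed 22:00].
audit [Wed 23:00, Sun 00:00] → after → no.
backup [Mon 04:00, Thu 05:00] → contains → yes.
build [Thu 15:00, Sat 05:00] → after → no.
demo [Tue 03:00, Fri 00:00] → overlapped-by → no.
design_review [Wed 14:00, Fri 00:00] → overlapped-by → no.
handoff [Mon 08:00, Wed 08:00] → overlaps → no.
lunch [Thu 21:00, Sat 15:00] → after → no.
rehearsal [Thu 10:00, Thu 18:00] → after → no.
soundcheck [Thu 01:00, Fri 01:00] → after → no.
standup [Fri 17:00, Sun 04:00] → after → no.
Result: backup.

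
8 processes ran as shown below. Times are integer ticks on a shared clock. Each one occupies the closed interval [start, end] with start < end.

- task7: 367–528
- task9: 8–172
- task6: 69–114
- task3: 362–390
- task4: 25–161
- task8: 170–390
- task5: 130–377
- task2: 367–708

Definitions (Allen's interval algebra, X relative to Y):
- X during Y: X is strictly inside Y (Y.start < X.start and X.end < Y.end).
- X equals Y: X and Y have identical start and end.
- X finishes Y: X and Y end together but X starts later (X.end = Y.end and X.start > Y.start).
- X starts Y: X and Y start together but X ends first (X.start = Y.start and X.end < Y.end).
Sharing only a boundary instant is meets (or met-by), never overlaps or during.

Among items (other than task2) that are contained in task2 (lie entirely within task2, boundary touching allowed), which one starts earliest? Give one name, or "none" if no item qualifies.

Target task2 = [367, 708].
task3 [362, 390] → overlaps → excluded.
task4 [25, 161] → before → excluded.
task5 [130, 377] → overlaps → excluded.
task6 [69, 114] → before → excluded.
task7 [367, 528] → starts → candidate.
task8 [170, 390] → overlaps → excluded.
task9 [8, 172] → before → excluded.
Among candidates, earliest start is 367 → task7.

task7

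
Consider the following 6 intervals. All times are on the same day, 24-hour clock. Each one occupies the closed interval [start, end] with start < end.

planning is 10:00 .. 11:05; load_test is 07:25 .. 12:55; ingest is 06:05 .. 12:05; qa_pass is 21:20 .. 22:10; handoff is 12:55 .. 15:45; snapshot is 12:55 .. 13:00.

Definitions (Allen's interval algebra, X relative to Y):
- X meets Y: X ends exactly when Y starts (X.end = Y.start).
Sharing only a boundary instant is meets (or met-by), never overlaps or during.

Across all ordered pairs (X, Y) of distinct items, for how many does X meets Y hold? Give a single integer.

2

Checking all 30 ordered pairs for relation 'meets'; matching pairs in alphabetical order:
(load_test, handoff): load_test meets handoff ✓
(load_test, snapshot): load_test meets snapshot ✓
Count: 2.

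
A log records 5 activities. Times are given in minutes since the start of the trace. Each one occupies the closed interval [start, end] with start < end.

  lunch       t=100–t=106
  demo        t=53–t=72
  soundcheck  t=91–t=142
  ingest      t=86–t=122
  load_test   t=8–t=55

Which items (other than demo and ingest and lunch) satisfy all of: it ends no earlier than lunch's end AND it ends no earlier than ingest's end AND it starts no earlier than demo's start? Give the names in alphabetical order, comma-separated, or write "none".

soundcheck

Conditions: its end is no earlier than lunch's end (X.end >= t=106) AND its end is no earlier than ingest's end (X.end >= t=122) AND its start is no earlier than demo's start (X.start >= t=53).
load_test: end t=55 >= t=106? ✗; end t=55 >= t=122? ✗; start t=8 >= t=53? ✗ → no.
soundcheck: end t=142 >= t=106? ✓; end t=142 >= t=122? ✓; start t=91 >= t=53? ✓ → yes.
Result: soundcheck.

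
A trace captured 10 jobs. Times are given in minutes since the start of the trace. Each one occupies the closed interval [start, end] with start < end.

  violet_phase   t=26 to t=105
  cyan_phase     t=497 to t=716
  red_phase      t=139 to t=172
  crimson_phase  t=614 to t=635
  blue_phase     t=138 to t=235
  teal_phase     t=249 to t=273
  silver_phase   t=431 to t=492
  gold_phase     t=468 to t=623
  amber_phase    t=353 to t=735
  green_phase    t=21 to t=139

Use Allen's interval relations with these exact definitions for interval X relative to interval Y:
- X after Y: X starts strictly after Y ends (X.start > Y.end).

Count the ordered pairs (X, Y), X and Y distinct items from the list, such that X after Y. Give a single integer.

33

Checking all 90 ordered pairs for relation 'after'; matching pairs in alphabetical order:
(amber_phase, blue_phase): amber_phase after blue_phase ✓
(amber_phase, green_phase): amber_phase after green_phase ✓
(amber_phase, red_phase): amber_phase after red_phase ✓
(amber_phase, teal_phase): amber_phase after teal_phase ✓
(amber_phase, violet_phase): amber_phase after violet_phase ✓
(blue_phase, violet_phase): blue_phase after violet_phase ✓
(crimson_phase, blue_phase): crimson_phase after blue_phase ✓
(crimson_phase, green_phase): crimson_phase after green_phase ✓
(crimson_phase, red_phase): crimson_phase after red_phase ✓
(crimson_phase, silver_phase): crimson_phase after silver_phase ✓
(crimson_phase, teal_phase): crimson_phase after teal_phase ✓
(crimson_phase, violet_phase): crimson_phase after violet_phase ✓
(cyan_phase, blue_phase): cyan_phase after blue_phase ✓
(cyan_phase, green_phase): cyan_phase after green_phase ✓
(cyan_phase, red_phase): cyan_phase after red_phase ✓
(cyan_phase, silver_phase): cyan_phase after silver_phase ✓
(cyan_phase, teal_phase): cyan_phase after teal_phase ✓
(cyan_phase, violet_phase): cyan_phase after violet_phase ✓
(gold_phase, blue_phase): gold_phase after blue_phase ✓
(gold_phase, green_phase): gold_phase after green_phase ✓
(gold_phase, red_phase): gold_phase after red_phase ✓
(gold_phase, teal_phase): gold_phase after teal_phase ✓
(gold_phase, violet_phase): gold_phase after violet_phase ✓
(red_phase, violet_phase): red_phase after violet_phase ✓
... plus 9 further pairs not listed.
Count: 33.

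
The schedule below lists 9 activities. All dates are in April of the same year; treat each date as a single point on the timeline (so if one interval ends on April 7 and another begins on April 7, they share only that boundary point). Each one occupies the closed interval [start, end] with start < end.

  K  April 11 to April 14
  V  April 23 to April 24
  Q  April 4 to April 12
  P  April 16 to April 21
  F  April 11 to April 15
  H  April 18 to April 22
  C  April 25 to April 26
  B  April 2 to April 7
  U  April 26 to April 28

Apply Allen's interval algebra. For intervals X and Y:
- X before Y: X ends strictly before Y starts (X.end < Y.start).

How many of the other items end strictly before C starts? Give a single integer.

Target C = [April 25, April 26].
B [April 2, April 7] → before → counts.
F [April 11, April 15] → before → counts.
H [April 18, April 22] → before → counts.
K [April 11, April 14] → before → counts.
P [April 16, April 21] → before → counts.
Q [April 4, April 12] → before → counts.
U [April 26, April 28] → met-by → no.
V [April 23, April 24] → before → counts.
Total: 7.

7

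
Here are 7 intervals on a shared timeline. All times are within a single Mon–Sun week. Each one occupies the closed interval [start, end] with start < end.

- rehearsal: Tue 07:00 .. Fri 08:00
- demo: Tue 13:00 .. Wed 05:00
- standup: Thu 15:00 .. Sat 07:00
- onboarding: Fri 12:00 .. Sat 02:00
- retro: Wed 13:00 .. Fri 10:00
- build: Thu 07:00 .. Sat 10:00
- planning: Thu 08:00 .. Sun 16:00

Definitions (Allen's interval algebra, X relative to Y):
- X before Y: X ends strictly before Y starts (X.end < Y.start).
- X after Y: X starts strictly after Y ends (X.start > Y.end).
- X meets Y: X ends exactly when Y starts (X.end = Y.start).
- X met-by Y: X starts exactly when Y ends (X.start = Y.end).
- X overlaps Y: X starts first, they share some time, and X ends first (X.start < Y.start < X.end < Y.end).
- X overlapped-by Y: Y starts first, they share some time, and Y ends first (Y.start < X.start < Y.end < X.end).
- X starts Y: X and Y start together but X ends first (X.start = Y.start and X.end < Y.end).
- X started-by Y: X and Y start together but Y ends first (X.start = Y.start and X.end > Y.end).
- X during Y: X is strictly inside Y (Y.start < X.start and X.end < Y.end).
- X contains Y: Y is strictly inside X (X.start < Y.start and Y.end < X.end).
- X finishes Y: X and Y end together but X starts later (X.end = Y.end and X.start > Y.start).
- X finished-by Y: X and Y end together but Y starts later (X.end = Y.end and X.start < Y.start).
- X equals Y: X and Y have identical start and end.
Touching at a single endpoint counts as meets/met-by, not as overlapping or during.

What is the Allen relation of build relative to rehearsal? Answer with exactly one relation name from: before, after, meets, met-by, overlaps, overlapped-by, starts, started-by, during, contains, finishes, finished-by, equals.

build = [Thu 07:00, Sat 10:00]; rehearsal = [Tue 07:00, Fri 08:00].
Compare endpoints: build.start > rehearsal.start, build.start < rehearsal.end, build.end > rehearsal.start, build.end > rehearsal.end.
That pattern is 'overlapped-by'.

overlapped-by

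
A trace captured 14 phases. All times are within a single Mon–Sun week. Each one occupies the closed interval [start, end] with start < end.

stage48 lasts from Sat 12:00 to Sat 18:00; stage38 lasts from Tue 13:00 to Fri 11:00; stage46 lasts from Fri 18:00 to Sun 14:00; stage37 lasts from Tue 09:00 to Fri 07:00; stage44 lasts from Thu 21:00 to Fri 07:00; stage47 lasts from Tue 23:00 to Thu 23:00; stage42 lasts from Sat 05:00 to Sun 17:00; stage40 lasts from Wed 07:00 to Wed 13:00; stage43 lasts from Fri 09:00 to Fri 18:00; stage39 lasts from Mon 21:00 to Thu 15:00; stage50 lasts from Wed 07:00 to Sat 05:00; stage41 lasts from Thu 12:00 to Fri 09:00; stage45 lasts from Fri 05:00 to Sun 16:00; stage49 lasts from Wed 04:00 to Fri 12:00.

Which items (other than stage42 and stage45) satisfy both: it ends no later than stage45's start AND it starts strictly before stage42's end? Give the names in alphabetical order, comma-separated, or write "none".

Conditions: its end is no later than stage45's start (X.end <= Fri 05:00) AND its start is strictly before stage42's end (X.start < Sun 17:00).
stage37: end Fri 07:00 <= Fri 05:00? ✗; start Tue 09:00 < Sun 17:00? ✓ → no.
stage38: end Fri 11:00 <= Fri 05:00? ✗; start Tue 13:00 < Sun 17:00? ✓ → no.
stage39: end Thu 15:00 <= Fri 05:00? ✓; start Mon 21:00 < Sun 17:00? ✓ → yes.
stage40: end Wed 13:00 <= Fri 05:00? ✓; start Wed 07:00 < Sun 17:00? ✓ → yes.
stage41: end Fri 09:00 <= Fri 05:00? ✗; start Thu 12:00 < Sun 17:00? ✓ → no.
stage43: end Fri 18:00 <= Fri 05:00? ✗; start Fri 09:00 < Sun 17:00? ✓ → no.
stage44: end Fri 07:00 <= Fri 05:00? ✗; start Thu 21:00 < Sun 17:00? ✓ → no.
stage46: end Sun 14:00 <= Fri 05:00? ✗; start Fri 18:00 < Sun 17:00? ✓ → no.
stage47: end Thu 23:00 <= Fri 05:00? ✓; start Tue 23:00 < Sun 17:00? ✓ → yes.
stage48: end Sat 18:00 <= Fri 05:00? ✗; start Sat 12:00 < Sun 17:00? ✓ → no.
stage49: end Fri 12:00 <= Fri 05:00? ✗; start Wed 04:00 < Sun 17:00? ✓ → no.
stage50: end Sat 05:00 <= Fri 05:00? ✗; start Wed 07:00 < Sun 17:00? ✓ → no.
Result: stage39, stage40, stage47.

stage39, stage40, stage47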